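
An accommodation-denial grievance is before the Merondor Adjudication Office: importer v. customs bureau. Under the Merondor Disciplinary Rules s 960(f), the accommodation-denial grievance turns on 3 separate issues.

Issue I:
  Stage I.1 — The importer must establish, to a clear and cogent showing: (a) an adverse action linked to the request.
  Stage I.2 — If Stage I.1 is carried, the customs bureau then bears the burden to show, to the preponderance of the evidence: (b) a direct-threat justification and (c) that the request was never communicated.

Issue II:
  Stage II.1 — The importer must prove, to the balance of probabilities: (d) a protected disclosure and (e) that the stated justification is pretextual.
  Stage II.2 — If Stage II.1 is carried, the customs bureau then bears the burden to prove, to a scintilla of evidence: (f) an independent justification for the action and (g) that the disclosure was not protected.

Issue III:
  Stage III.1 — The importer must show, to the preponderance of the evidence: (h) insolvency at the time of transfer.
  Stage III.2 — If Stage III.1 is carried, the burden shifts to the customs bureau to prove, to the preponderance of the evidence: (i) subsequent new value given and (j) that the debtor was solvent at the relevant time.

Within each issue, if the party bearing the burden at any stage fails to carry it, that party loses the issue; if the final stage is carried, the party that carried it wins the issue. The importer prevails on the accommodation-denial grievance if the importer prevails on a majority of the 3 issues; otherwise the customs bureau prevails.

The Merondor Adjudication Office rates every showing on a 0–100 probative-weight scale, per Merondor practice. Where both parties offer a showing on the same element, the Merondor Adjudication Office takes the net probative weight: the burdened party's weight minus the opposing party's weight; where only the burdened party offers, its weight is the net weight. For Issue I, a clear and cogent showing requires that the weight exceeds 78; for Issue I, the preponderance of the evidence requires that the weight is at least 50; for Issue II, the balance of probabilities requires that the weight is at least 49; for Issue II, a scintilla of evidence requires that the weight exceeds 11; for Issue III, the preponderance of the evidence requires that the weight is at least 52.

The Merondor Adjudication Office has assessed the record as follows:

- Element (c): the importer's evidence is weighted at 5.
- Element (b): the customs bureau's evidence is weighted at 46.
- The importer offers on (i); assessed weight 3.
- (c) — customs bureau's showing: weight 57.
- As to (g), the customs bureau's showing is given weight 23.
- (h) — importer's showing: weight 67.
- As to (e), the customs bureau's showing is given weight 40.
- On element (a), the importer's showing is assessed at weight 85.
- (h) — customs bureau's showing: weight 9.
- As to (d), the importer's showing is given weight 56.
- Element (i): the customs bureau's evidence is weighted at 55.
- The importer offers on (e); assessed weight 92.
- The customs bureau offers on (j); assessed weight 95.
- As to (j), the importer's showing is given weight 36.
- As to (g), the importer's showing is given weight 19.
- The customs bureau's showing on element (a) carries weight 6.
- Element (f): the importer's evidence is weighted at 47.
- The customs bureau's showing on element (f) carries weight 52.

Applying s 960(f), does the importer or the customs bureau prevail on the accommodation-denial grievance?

importer

— Issue I —
Stage I.1 (importer, a clear and cogent showing, weight exceeds 78): (a) net 85−6=79 > 78 — meets.
  Stage I.1 is satisfied; the onus moves to the customs bureau.
Stage I.2 (customs bureau, the preponderance of the evidence, weight is at least 50): (b) 46 < 50 — fails; (c) net 57−5=52 ≥ 50 — meets.
  Stage I.2 not carried; the customs bureau fails its burden.
The importer prevails on this issue.
— Issue II —
Stage II.1 — burden on importer; standard: the balance of probabilities (weight is at least 49).
    (d): 56 ≥ 49 [met]
    (e): 92 − 40 = 52 ≥ 49 [met]
  All elements met. The burden passes to the customs bureau.
Stage II.2 — burden on customs bureau; standard: a scintilla of evidence (weight exceeds 11).
    (f): 52 − 47 = 5 ≤ 11 [not met]
    (g): 23 − 19 = 4 ≤ 11 [not met]
  The customs bureau does not carry Stage II.2.
So the importer prevails on this issue.
— Issue III —
Stage III.1 — burden on importer; standard: the preponderance of the evidence (weight is at least 52).
    (h): 67 − 9 = 58 ≥ 52 [met]
  Stage III.1 is satisfied; the onus moves to the customs bureau.
Stage III.2 — burden on customs bureau; standard: the preponderance of the evidence (weight is at least 52).
    (i): 55 − 3 = 52 ≥ 52 [met]
    (j): 95 − 36 = 59 ≥ 52 [met]
  All elements met at the final stage.
All stages carried — the customs bureau prevails on this issue.
Per-issue: Issue I → importer; Issue II → importer; Issue III → customs bureau. The importer must prevail on a majority of issues; overall, the importer prevails.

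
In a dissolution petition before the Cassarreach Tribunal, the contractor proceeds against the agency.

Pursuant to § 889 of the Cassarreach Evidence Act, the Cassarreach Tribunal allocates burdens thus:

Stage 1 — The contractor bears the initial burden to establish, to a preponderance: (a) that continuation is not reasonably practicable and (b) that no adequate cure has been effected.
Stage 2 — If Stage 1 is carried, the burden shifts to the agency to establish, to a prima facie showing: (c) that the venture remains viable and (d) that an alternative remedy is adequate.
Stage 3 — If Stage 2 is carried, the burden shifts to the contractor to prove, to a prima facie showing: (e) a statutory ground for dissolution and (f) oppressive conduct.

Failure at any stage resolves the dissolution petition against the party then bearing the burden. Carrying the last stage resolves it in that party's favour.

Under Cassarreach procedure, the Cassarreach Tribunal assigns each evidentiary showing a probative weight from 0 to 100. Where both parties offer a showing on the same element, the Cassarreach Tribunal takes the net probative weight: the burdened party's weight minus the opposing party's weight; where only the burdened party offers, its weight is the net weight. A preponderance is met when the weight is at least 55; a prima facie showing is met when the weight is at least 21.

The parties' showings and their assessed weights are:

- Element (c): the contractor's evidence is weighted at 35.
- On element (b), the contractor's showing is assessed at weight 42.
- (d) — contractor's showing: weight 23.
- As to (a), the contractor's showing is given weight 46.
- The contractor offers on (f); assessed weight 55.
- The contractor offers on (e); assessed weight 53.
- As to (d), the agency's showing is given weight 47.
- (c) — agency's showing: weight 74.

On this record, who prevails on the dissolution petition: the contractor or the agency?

agency

Stage 1 (contractor, a preponderance, weight is at least 55): (a) 46 < 55 — fails; (b) 42 < 55 — fails.
  The contractor does not carry Stage 1.
The analysis ends at Stage 1; the agency prevails.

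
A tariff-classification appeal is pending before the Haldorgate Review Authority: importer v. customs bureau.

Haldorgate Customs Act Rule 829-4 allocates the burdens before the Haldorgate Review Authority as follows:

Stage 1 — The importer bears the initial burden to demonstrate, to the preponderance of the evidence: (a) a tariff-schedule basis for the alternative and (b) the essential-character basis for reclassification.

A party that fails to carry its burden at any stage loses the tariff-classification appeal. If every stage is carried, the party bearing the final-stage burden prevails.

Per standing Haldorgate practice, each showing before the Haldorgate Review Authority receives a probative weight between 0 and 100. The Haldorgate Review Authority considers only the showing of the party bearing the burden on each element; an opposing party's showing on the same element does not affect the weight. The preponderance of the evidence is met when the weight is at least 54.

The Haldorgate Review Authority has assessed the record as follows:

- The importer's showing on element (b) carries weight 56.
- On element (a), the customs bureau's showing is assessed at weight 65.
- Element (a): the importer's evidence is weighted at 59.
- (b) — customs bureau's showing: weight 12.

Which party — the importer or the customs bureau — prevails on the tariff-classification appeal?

Stage 1 — burden on importer; standard: the preponderance of the evidence (weight is at least 54).
    (a): 59 (customs bureau's 65 disregarded) ≥ 54 [met]
    (b): 56 (customs bureau's 12 disregarded) ≥ 54 [met]
  The importer carries the last stage.
With every stage satisfied, the importer prevails.

importer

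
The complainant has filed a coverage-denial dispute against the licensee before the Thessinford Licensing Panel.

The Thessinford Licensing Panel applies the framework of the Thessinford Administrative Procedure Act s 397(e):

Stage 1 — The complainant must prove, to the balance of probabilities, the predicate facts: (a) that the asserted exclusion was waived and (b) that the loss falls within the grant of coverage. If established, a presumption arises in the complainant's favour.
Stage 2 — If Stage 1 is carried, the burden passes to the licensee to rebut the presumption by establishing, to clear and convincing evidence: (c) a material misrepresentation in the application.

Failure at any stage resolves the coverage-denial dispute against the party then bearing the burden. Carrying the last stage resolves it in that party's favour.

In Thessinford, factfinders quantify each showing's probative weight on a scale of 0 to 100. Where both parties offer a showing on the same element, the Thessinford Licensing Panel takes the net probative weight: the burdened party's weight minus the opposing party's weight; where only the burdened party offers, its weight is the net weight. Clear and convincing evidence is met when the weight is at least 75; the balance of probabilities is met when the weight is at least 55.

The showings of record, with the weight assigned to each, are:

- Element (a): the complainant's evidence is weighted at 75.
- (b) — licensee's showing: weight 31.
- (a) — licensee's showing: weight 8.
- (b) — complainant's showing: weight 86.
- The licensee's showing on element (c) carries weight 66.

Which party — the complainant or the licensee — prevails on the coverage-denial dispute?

complainant

Stage 1 — burden on complainant; standard: the balance of probabilities (weight is at least 55).
    (a): 75 − 8 = 67 ≥ 55 [met]
    (b): 86 − 31 = 55 ≥ 55 [met]
  Stage 1 is satisfied; the onus moves to the licensee.
Stage 2 — burden on licensee; standard: clear and convincing evidence (weight is at least 75).
    (c): 66 < 75 [not met]
  Stage 2 not carried; the licensee fails its burden.
The complainant prevails.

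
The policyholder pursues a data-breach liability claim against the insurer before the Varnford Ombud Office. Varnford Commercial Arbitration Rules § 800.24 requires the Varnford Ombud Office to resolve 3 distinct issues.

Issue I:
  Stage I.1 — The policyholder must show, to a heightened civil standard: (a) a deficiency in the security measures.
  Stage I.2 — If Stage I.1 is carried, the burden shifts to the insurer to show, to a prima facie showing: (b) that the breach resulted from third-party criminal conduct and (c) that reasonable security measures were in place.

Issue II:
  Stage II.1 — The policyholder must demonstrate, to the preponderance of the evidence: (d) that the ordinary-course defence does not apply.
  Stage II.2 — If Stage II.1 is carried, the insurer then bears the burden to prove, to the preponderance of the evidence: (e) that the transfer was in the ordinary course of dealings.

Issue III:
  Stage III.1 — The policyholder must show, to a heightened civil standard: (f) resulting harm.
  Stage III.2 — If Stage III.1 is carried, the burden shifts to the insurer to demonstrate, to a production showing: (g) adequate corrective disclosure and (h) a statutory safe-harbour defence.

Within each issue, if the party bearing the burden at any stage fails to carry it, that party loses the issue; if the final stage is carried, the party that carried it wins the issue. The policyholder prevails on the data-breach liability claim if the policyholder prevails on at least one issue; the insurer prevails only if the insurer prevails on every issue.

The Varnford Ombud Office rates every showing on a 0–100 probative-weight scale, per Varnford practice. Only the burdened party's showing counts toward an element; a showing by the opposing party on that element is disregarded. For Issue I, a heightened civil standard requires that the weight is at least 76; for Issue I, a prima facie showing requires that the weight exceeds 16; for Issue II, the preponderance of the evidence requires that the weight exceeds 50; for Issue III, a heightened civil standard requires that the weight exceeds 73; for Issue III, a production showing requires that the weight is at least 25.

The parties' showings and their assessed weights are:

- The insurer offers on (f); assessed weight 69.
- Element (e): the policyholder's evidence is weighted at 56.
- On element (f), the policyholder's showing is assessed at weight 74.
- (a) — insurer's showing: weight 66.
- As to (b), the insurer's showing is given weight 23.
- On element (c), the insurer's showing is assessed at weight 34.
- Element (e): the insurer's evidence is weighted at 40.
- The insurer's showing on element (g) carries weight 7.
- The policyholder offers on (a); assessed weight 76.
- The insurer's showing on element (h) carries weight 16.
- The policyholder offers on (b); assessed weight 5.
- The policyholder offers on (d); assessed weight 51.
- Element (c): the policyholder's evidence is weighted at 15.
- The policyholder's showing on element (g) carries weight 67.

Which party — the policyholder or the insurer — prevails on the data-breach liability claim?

— Issue I —
Stage I.1 (policyholder, a heightened civil standard, weight is at least 76): (a) 76 (insurer's 66 disregarded) ≥ 76 — meets.
  The policyholder carries Stage I.1; the insurer now bears the burden.
Stage I.2 (insurer, a prima facie showing, weight exceeds 16): (b) 23 (policyholder's 5 disregarded) > 16 — meets; (c) 34 (policyholder's 15 disregarded) > 16 — meets.
  The insurer carries the last stage.
Every stage carried; the insurer prevails on this issue.
— Issue II —
At Stage II.1 the policyholder must meet the preponderance of the evidence (weight exceeds 50): on (d) the weight is 51, > 50, so (d) meets the standard.
  Stage II.1 carried; the burden shifts to the insurer.
At Stage II.2 the insurer must meet the preponderance of the evidence (weight exceeds 50): on (e) the weight is 40 (the policyholder's 56 is given no effect), ≤ 50, so (e) does not meet the standard.
  Not every element is met, so the insurer fails to carry Stage II.2.
The policyholder prevails on this issue.
— Issue III —
Stage III.1 (policyholder, a heightened civil standard, weight exceeds 73): (f) 74 (insurer's 69 disregarded) > 73 — meets.
  All elements met. The burden passes to the insurer.
Stage III.2 (insurer, a production showing, weight is at least 25): (g) 7 (policyholder's 67 disregarded) < 25 — fails; (h) 16 < 25 — fails.
  Stage III.2 not carried; the insurer fails its burden.
So the policyholder prevails on this issue.
Per-issue: Issue I → insurer; Issue II → policyholder; Issue III → policyholder. The policyholder must prevail on at least one issue; overall, the policyholder prevails.

policyholder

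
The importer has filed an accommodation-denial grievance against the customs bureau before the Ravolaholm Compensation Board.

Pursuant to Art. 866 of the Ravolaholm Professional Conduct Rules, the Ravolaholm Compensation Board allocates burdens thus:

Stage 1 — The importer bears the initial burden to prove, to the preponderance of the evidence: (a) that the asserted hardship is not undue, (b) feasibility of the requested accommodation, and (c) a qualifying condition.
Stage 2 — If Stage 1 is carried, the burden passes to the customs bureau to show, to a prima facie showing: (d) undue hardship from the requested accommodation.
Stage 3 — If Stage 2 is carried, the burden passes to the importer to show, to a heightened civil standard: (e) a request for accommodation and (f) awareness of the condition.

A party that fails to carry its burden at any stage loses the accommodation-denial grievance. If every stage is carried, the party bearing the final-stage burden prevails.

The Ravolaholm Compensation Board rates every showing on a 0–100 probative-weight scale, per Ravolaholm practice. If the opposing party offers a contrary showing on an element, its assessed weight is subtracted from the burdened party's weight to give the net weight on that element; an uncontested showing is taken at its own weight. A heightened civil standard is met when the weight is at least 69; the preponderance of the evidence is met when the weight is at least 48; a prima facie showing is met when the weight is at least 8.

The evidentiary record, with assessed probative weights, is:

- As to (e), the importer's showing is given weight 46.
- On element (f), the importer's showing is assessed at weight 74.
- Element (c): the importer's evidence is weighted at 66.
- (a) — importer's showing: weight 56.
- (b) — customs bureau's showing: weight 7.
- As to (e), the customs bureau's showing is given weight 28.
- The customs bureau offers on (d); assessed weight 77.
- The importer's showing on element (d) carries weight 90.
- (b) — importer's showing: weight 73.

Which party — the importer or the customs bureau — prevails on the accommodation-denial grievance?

importer

Stage 1 — burden on importer; standard: the preponderance of the evidence (weight is at least 48).
    (a): 56 ≥ 48 [met]
    (b): 73 − 7 = 66 ≥ 48 [met]
    (c): 66 ≥ 48 [met]
  Stage 1 is satisfied; the onus moves to the customs bureau.
Stage 2 — burden on customs bureau; standard: a prima facie showing (weight is at least 8).
    (d): 77 − 90 = -13 < 8 [not met]
  Not every element is met, so the customs bureau fails to carry Stage 2.
The analysis ends at Stage 2; the importer prevails.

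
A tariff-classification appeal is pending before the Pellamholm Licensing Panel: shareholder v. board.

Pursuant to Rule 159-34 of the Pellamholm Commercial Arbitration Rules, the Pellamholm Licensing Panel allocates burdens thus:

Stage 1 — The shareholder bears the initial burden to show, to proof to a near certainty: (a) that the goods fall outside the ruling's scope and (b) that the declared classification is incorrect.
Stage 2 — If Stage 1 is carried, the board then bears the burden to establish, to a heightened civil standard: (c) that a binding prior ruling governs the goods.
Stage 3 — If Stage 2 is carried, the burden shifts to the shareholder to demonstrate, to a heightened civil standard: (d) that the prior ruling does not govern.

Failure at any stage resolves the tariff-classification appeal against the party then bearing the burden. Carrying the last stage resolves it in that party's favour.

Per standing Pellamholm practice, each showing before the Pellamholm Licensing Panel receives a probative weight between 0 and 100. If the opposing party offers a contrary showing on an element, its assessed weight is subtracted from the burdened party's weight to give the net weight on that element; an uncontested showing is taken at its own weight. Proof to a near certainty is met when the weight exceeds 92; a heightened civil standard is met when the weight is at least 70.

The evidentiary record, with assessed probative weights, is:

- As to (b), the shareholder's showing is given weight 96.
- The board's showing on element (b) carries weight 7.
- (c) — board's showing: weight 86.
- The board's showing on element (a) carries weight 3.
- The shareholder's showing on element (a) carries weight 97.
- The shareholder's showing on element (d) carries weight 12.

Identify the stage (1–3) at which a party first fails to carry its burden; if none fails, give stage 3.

stage 1

Stage 1 (shareholder, proof to a near certainty, weight exceeds 92): (a) net 97−3=94 > 92 — meets; (b) net 96−7=89 ≤ 92 — fails.
  The shareholder does not carry Stage 1.
The analysis ends at Stage 1; the board prevails.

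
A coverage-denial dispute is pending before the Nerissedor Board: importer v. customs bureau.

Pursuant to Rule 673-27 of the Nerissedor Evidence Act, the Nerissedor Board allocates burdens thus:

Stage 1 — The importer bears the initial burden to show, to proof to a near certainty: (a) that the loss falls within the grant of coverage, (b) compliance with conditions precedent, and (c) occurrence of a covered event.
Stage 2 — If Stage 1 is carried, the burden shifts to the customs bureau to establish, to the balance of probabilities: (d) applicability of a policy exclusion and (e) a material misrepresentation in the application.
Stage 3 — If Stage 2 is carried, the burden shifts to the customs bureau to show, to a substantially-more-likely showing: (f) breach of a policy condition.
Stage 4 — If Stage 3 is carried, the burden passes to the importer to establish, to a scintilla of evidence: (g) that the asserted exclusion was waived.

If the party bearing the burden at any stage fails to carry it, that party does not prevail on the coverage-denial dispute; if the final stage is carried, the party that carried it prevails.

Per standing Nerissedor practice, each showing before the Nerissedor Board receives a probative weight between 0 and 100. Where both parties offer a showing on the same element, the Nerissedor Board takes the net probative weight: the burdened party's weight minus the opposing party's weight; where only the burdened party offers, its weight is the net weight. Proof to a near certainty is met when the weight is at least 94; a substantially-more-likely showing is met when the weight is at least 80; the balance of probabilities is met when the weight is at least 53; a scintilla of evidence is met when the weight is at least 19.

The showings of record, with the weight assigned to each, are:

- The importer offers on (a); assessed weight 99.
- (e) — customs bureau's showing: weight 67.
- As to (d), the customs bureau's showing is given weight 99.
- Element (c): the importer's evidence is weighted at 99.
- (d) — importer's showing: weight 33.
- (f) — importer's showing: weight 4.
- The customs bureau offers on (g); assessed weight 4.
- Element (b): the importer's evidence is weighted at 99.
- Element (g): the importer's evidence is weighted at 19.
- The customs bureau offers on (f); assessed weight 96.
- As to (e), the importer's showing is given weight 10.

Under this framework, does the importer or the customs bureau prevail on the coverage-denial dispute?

Stage 1 — burden on importer; standard: proof to a near certainty (weight is at least 94).
    (a): 99 ≥ 94 [met]
    (b): 99 ≥ 94 [met]
    (c): 99 ≥ 94 [met]
  Stage 1 is satisfied; the onus moves to the customs bureau.
Stage 2 — burden on customs bureau; standard: the balance of probabilities (weight is at least 53).
    (d): 99 − 33 = 66 ≥ 53 [met]
    (e): 67 − 10 = 57 ≥ 53 [met]
  Stage 2 is satisfied; the customs bureau continues to bear the burden.
Stage 3 — burden on customs bureau; standard: a substantially-more-likely showing (weight is at least 80).
    (f): 96 − 4 = 92 ≥ 80 [met]
  The customs bureau carries Stage 3; the importer now bears the burden.
Stage 4 — burden on importer; standard: a scintilla of evidence (weight is at least 19).
    (g): 19 − 4 = 15 < 19 [not met]
  Not every element is met, so the importer fails to carry Stage 4.
The analysis ends at Stage 4; the customs bureau prevails.

customs bureau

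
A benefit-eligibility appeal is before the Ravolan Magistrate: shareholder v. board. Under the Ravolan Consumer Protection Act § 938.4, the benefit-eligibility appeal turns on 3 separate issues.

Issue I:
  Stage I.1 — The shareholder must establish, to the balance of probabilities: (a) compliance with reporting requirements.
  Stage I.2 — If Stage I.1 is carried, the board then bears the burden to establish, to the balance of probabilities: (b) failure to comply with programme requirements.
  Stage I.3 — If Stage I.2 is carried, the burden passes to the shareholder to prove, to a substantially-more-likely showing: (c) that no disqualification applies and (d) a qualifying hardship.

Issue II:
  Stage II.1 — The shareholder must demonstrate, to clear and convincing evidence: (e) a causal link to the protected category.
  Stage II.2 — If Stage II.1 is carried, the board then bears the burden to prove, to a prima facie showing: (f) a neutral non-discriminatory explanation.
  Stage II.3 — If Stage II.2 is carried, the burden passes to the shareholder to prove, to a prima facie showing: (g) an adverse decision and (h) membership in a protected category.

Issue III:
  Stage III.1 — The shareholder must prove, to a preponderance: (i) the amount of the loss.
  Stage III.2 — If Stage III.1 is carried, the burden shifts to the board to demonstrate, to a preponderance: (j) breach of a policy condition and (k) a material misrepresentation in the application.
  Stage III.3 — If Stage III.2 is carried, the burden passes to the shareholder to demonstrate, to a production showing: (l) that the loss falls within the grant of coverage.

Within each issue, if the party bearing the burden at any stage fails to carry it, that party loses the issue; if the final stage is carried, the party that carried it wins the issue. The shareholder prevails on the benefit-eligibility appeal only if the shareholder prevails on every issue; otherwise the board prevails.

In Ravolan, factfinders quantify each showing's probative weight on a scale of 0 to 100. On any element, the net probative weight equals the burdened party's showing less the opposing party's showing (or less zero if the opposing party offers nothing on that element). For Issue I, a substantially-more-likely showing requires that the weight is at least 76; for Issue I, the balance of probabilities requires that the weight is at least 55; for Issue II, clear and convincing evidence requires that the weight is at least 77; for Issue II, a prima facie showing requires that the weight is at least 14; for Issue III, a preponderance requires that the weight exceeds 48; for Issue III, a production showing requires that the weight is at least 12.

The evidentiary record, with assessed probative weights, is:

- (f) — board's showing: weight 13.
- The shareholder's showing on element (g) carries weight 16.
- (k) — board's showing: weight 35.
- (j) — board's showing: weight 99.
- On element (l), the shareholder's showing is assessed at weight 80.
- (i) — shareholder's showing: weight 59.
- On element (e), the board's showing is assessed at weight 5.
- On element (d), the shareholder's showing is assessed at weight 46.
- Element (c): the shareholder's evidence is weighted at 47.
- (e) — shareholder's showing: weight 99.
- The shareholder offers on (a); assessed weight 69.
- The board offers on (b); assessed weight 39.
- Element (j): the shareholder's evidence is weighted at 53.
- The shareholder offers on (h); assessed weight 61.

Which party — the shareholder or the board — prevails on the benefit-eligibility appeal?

— Issue I —
At Stage I.1 the shareholder must meet the balance of probabilities (weight is at least 55): on (a) the weight is 69, ≥ 55, so (a) meets the standard.
  The shareholder carries Stage I.1; the board now bears the burden.
At Stage I.2 the board must meet the balance of probabilities (weight is at least 55): on (b) the weight is 39, < 55, so (b) does not meet the standard.
  Not every element is met, so the board fails to carry Stage I.2.
The analysis ends at Stage I.2; the shareholder prevails on this issue.
— Issue II —
Stage II.1 (shareholder, clear and convincing evidence, weight is at least 77): (e) net 99−5=94 ≥ 77 — meets.
  Stage II.1 is satisfied; the onus moves to the board.
Stage II.2 (board, a prima facie showing, weight is at least 14): (f) 13 < 14 — fails.
  Not every element is met, so the board fails to carry Stage II.2.
So the shareholder prevails on this issue.
— Issue III —
At Stage III.1 the shareholder must meet a preponderance (weight exceeds 48): on (i) the weight is 59, > 48, so (i) meets the standard.
  Stage III.1 carried; the burden shifts to the board.
At Stage III.2 the board must meet a preponderance (weight exceeds 48): on (j) the weight is 99 less the opposing 53 gives net 46, which does not exceed 48, so (j) does not meet the standard; on (k) the weight is 35, which does not exceed 48, so (k) does not meet the standard.
  Stage III.2 not carried; the board fails its burden.
The shareholder prevails on this issue.
Per-issue: Issue I → shareholder; Issue II → shareholder; Issue III → shareholder. The shareholder must prevail on every issue; overall, the shareholder prevails.

shareholder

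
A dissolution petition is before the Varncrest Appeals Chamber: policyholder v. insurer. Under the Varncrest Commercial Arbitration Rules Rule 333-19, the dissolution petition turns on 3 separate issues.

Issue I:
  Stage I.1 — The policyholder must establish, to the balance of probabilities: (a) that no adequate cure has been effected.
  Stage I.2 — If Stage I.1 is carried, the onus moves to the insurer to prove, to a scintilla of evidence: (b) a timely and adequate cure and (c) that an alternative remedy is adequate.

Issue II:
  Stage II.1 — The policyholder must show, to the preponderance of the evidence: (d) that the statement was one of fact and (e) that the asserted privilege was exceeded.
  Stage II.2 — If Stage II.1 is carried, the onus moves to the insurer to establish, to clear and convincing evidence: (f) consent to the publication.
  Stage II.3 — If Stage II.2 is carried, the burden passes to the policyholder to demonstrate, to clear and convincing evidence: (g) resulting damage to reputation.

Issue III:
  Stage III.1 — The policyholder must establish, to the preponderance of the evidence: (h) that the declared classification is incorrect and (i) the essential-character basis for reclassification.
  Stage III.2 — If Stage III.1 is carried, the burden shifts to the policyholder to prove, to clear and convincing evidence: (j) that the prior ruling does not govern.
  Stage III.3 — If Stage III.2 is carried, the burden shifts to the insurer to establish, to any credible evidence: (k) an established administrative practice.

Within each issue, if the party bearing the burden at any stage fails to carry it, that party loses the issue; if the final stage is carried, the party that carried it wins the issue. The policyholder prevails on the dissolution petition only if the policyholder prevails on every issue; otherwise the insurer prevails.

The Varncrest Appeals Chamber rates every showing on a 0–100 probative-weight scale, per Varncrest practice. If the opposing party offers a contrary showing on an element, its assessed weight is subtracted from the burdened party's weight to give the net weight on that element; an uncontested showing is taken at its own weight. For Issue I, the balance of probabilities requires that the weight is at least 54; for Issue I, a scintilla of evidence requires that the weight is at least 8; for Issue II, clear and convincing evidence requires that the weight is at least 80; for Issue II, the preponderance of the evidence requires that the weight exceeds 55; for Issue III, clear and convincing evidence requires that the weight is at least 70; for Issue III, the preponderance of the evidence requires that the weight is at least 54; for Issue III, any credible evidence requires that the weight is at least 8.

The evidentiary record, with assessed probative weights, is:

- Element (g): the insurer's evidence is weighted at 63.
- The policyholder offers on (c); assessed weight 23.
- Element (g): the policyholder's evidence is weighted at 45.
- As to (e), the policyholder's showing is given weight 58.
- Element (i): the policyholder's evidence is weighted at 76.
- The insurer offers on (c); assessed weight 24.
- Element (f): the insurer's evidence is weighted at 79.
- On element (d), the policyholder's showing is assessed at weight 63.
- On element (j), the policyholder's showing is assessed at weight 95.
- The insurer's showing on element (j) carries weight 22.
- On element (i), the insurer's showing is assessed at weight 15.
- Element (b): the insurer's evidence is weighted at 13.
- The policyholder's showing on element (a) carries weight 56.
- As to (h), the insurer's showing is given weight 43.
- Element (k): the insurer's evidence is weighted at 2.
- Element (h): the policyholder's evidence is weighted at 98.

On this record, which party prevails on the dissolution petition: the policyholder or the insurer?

— Issue I —
Stage I.1 (policyholder, the balance of probabilities, weight is at least 54): (a) 56 ≥ 54 — meets.
  The policyholder carries Stage I.1; the insurer now bears the burden.
Stage I.2 (insurer, a scintilla of evidence, weight is at least 8): (b) 13 ≥ 8 — meets; (c) net 24−23=1 < 8 — fails.
  Not every element is met, so the insurer fails to carry Stage I.2.
The analysis ends at Stage I.2; the policyholder prevails on this issue.
— Issue II —
Stage II.1 (policyholder, the preponderance of the evidence, weight exceeds 55): (d) 63 > 55 — meets; (e) 58 > 55 — meets.
  Stage II.1 is satisfied; the onus moves to the insurer.
Stage II.2 (insurer, clear and convincing evidence, weight is at least 80): (f) 79 < 80 — fails.
  Not every element is met, so the insurer fails to carry Stage II.2.
The analysis ends at Stage II.2; the policyholder prevails on this issue.
— Issue III —
Stage III.1 (policyholder, the preponderance of the evidence, weight is at least 54): (h) net 98−43=55 ≥ 54 — meets; (i) net 76−15=61 ≥ 54 — meets.
  All elements met. The policyholder retains the burden for Stage III.2.
Stage III.2 (policyholder, clear and convincing evidence, weight is at least 70): (j) net 95−22=73 ≥ 70 — meets.
  Stage III.2 carried; the burden shifts to the insurer.
Stage III.3 (insurer, any credible evidence, weight is at least 8): (k) 2 < 8 — fails.
  The insurer does not carry Stage III.3.
So the policyholder prevails on this issue.
Per-issue: Issue I → policyholder; Issue II → policyholder; Issue III → policyholder. The policyholder must prevail on every issue; overall, the policyholder prevails.

policyholder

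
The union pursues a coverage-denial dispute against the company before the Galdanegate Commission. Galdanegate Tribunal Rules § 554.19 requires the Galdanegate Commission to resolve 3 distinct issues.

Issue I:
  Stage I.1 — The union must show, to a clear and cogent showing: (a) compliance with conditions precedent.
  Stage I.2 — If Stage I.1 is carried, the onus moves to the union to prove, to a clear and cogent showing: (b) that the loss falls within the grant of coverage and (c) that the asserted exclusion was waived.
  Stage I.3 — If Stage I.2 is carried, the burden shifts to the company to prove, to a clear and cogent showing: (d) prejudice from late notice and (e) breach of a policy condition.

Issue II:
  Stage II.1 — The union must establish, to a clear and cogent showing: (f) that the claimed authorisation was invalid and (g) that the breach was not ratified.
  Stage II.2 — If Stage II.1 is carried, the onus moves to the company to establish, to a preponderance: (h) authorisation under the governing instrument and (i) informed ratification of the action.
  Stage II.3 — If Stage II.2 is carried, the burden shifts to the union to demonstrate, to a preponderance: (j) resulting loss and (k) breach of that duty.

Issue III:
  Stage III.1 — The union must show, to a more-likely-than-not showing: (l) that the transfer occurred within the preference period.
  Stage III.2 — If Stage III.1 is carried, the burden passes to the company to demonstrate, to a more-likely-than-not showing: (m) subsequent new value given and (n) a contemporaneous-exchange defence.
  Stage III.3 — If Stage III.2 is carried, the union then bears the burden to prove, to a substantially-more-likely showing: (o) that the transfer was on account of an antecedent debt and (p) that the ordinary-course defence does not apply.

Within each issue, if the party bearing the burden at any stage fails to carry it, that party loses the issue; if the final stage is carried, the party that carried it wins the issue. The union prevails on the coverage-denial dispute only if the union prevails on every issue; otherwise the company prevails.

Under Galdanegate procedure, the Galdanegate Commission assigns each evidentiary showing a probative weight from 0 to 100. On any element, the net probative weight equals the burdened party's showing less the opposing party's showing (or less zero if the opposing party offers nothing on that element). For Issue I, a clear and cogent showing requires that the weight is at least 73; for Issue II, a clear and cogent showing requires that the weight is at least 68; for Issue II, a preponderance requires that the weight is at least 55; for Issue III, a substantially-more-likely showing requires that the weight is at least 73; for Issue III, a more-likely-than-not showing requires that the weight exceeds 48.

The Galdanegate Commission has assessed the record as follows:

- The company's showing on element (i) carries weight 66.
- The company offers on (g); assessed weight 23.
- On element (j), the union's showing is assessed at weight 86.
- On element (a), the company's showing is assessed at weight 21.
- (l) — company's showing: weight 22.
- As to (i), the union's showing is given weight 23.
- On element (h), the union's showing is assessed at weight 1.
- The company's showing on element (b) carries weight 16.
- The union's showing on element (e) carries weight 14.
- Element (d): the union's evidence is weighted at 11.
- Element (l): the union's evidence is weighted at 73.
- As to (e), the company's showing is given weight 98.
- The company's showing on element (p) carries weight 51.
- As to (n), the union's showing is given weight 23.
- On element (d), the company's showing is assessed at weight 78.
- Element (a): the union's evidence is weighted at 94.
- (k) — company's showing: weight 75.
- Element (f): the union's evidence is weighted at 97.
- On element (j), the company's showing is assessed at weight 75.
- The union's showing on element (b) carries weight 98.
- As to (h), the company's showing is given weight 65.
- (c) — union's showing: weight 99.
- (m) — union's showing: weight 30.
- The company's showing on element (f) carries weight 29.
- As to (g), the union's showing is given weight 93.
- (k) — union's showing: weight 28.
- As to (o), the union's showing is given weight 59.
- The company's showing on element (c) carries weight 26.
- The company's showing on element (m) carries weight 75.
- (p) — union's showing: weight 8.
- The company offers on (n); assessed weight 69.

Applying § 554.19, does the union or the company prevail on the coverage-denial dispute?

union

— Issue I —
Stage I.1 — burden on union; standard: a clear and cogent showing (weight is at least 73).
    (a): 94 − 21 = 73 ≥ 73 [met]
  All elements met. The union retains the burden for Stage I.2.
Stage I.2 — burden on union; standard: a clear and cogent showing (weight is at least 73).
    (b): 98 − 16 = 82 ≥ 73 [met]
    (c): 99 − 26 = 73 ≥ 73 [met]
  The union carries Stage I.2; the company now bears the burden.
Stage I.3 — burden on company; standard: a clear and cogent showing (weight is at least 73).
    (d): 78 − 11 = 67 < 73 [not met]
    (e): 98 − 14 = 84 ≥ 73 [met]
  The company does not carry Stage I.3.
So the union prevails on this issue.
— Issue II —
Stage II.1 — burden on union; standard: a clear and cogent showing (weight is at least 68).
    (f): 97 − 29 = 68 ≥ 68 [met]
    (g): 93 − 23 = 70 ≥ 68 [met]
  The union carries Stage II.1; the company now bears the burden.
Stage II.2 — burden on company; standard: a preponderance (weight is at least 55).
    (h): 65 − 1 = 64 ≥ 55 [met]
    (i): 66 − 23 = 43 < 55 [not met]
  Not every element is met, so the company fails to carry Stage II.2.
The analysis ends at Stage II.2; the union prevails on this issue.
— Issue III —
Stage III.1 (union, a more-likely-than-not showing, weight exceeds 48): (l) net 73−22=51 > 48 — meets.
  The union carries Stage III.1; the company now bears the burden.
Stage III.2 (company, a more-likely-than-not showing, weight exceeds 48): (m) net 75−30=45 ≤ 48 — fails; (n) net 69−23=46 ≤ 48 — fails.
  Not every element is met, so the company fails to carry Stage III.2.
The union prevails on this issue.
Per-issue: Issue I → union; Issue II → union; Issue III → union. The union must prevail on every issue; overall, the union prevails.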